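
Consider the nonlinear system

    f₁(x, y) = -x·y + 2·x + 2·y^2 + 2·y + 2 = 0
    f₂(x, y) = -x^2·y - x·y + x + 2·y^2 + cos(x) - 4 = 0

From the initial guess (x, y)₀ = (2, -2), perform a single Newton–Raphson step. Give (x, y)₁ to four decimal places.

(4.2377, 0.8689)

At (2, -2): F = (14.0000, 17.583853).
Jacobian J = [[-y + 2, -x + 4·y + 2], [-2·x·y - y - sin(x) + 1, -x^2 - x + 4·y]].
At the point, J = [[4.0000, -8.0000], [10.090703, -14.0000]] (det J = 24.725621).
Solving J·Δ = −F gives Δ = (2.2377, 2.8689).
Then the next iterate is (x, y)₁ = (4.2377, 0.8689).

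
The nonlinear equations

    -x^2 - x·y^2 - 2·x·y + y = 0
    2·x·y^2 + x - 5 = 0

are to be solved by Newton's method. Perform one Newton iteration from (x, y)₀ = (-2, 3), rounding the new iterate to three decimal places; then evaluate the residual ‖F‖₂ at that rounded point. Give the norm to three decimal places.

16.602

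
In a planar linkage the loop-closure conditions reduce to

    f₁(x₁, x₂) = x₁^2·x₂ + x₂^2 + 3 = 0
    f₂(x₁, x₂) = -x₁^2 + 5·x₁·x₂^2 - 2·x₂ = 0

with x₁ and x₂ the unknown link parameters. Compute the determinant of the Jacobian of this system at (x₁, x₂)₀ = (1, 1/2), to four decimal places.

4.5000

J = [[2·x₁·x₂, x₁^2 + 2·x₂], [-2·x₁ + 5·x₂^2, 10·x₁·x₂ - 2]].
At the point, J = [[1.0000, 2.0000], [-0.7500, 3.0000]].
det J = 4.5000.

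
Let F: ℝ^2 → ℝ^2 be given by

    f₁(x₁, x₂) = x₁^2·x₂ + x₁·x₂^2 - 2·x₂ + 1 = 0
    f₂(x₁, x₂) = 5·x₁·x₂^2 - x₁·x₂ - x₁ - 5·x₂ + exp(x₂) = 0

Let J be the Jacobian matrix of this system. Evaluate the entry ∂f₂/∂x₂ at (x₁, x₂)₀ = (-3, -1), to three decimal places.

∂f₂/∂x₂ = 10·x₁·x₂ - x₁ + exp(x₂) - 5.
At (-3, -1) this is 28.368.

28.368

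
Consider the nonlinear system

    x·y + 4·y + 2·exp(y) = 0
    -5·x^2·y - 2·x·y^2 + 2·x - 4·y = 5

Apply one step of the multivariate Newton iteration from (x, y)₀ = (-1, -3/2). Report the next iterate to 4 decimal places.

At (-1, -3/2): F = (-4.053740, 11.0000).
Jacobian J = [[y, x + 2·exp(y) + 4], [-10·x·y - 2·y^2 + 2, -5·x^2 - 4·x·y - 4]].
At the point, J = [[-1.5000, 3.446260], [-17.5000, -15.0000]] (det J = 82.809556).
Solving J·Δ = −F gives Δ = (-0.2765, 1.0559).
Then the next iterate is (x, y)₁ = (-1.2765, -0.4441).

(-1.2765, -0.4441)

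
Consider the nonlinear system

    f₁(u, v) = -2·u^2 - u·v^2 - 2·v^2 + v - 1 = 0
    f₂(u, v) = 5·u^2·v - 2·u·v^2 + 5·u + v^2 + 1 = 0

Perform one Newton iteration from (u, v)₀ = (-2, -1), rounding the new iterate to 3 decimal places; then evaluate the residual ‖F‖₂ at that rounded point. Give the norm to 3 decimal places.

At (-2, -1): F = (-10.000, -24.000).
Jacobian J = [[-4·u - v^2, -2·u·v - 4·v + 1], [10·u·v - 2·v^2 + 5, 5·u^2 - 4·u·v + 2·v]].
At the point, J = [[7.000, 1.000], [23.000, 10.000]] (det J = 47.000).
Solving J·Δ = −F gives Δ = (1.617, -1.319).
Then the next iterate is (u, v)₁ = (-0.383, -2.319).
Re-evaluating at (-0.383, -2.319): F = (-12.30822, 6.88127), so ‖F‖₂ = 14.101.

14.101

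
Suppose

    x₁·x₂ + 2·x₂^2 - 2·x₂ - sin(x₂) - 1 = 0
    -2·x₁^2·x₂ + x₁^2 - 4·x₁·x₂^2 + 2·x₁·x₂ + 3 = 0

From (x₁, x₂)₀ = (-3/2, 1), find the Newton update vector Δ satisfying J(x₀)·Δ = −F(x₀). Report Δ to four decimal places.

At (-3/2, 1): F = (-3.341471, 3.7500).
Jacobian J = [[x₂, x₁ + 4·x₂ - cos(x₂) - 2], [-4·x₁·x₂ + 2·x₁ - 4·x₂^2 + 2·x₂, -2·x₁^2 - 8·x₁·x₂ + 2·x₁]].
At the point, J = [[1.0000, -0.040302], [1.0000, 4.5000]] (det J = 4.540302).
Solving J·Δ = −F gives Δ = (3.2785, -1.5619).

(3.2785, -1.5619)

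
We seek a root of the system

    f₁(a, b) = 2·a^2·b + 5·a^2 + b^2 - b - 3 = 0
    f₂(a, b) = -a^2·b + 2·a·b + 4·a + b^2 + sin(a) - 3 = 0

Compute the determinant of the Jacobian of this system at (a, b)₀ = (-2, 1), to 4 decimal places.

81.7453

J = [[4·a·b + 10·a, 2·a^2 + 2·b - 1], [-2·a·b + 2·b + cos(a) + 4, -a^2 + 2·a + 2·b]].
At the point, J = [[-28.0000, 9.0000], [9.583853, -6.0000]].
det J = 81.7453.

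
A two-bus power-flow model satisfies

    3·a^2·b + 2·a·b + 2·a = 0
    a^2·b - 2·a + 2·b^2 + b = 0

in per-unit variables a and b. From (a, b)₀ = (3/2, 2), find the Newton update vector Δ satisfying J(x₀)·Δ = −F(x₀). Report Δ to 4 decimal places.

(-0.6104, -0.8052)

At (3/2, 2): F = (22.5000, 11.5000).
Jacobian J = [[6·a·b + 2·b + 2, 3·a^2 + 2·a], [2·a·b - 2, a^2 + 4·b + 1]].
At the point, J = [[24.0000, 9.7500], [4.0000, 11.2500]] (det J = 231.0000).
Solving J·Δ = −F gives Δ = (-0.6104, -0.8052).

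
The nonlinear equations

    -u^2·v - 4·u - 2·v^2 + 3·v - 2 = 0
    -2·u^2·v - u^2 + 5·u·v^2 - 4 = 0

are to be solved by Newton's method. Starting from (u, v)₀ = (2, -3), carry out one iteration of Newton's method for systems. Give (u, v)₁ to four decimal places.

At (2, -3): F = (-25.0000, 106.0000).
Jacobian J = [[-2·u·v - 4, -u^2 - 4·v + 3], [-4·u·v - 2·u + 5·v^2, -2·u^2 + 10·u·v]].
At the point, J = [[8.0000, 11.0000], [65.0000, -68.0000]] (det J = -1259.0000).
Solving J·Δ = −F gives Δ = (0.4241, 1.9643).
Then the next iterate is (u, v)₁ = (2.4241, -1.0357).

(2.4241, -1.0357)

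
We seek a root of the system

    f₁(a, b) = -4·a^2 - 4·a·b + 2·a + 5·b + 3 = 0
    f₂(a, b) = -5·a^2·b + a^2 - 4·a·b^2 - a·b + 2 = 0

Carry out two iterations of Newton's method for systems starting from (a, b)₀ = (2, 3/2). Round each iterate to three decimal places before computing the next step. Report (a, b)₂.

(1.220, 0.556)

At (2, 3/2): F = (-13.500, -45.000).
Jacobian J = [[-8·a - 4·b + 2, -4·a + 5], [-10·a·b + 2·a - 4·b^2 - b, -5·a^2 - 8·a·b - a]].
At the point, J = [[-20.000, -3.000], [-36.500, -46.000]] (det J = 810.500).
Solving J·Δ = −F gives Δ = (-0.600, -0.502).
Then the next iterate is (a, b)₁ = (1.400, 0.998).
Round to (1.400, 0.998) and repeat: F = (-2.63880, -12.79522), J = [[-13.192, -0.600], [-16.15402, -22.37760]].
Δ = (-0.180, -0.442), so (a, b)₂ = (1.220, 0.556).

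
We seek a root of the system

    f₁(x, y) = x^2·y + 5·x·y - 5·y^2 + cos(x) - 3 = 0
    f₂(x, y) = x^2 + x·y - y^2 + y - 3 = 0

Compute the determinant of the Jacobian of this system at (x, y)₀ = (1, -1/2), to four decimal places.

-29.5244

J = [[2·x·y + 5·y - sin(x), x^2 + 5·x - 10·y], [2·x + y, x - 2·y + 1]].
At the point, J = [[-4.341471, 11.0000], [1.5000, 3.0000]].
det J = -29.5244.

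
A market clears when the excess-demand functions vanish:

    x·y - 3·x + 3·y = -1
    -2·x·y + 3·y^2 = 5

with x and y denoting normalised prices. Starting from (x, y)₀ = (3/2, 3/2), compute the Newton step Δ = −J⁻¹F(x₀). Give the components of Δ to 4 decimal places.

(-7.0833, -3.0833)

At (3/2, 3/2): F = (3.2500, -2.7500).
Jacobian J = [[y - 3, x + 3], [-2·y, -2·x + 6·y]].
At the point, J = [[-1.5000, 4.5000], [-3.0000, 6.0000]] (det J = 4.5000).
Solving J·Δ = −F gives Δ = (-7.0833, -3.0833).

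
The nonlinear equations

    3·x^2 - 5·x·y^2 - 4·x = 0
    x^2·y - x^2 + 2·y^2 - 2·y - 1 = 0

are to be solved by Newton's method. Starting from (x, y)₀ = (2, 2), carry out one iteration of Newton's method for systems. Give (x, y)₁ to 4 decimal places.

At (2, 2): F = (-36.0000, 7.0000).
Jacobian J = [[6·x - 5·y^2 - 4, -10·x·y], [2·x·y - 2·x, x^2 + 4·y - 2]].
At the point, J = [[-12.0000, -40.0000], [4.0000, 10.0000]] (det J = 40.0000).
Solving J·Δ = −F gives Δ = (2.0000, -1.5000).
Then the next iterate is (x, y)₁ = (4.0000, 0.5000).

(4.0000, 0.5000)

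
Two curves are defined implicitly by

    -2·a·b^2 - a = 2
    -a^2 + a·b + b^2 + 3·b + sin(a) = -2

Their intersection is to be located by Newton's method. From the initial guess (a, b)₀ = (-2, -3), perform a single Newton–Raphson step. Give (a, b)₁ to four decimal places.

At (-2, -3): F = (36.0000, 3.090703).
Jacobian J = [[-2·b^2 - 1, -4·a·b], [-2·a + b + cos(a), a + 2·b + 3]].
At the point, J = [[-19.0000, -24.0000], [0.583853, -5.0000]] (det J = 109.012476).
Solving J·Δ = −F gives Δ = (0.9707, 0.7315).
Then the next iterate is (a, b)₁ = (-1.0293, -2.2685).

(-1.0293, -2.2685)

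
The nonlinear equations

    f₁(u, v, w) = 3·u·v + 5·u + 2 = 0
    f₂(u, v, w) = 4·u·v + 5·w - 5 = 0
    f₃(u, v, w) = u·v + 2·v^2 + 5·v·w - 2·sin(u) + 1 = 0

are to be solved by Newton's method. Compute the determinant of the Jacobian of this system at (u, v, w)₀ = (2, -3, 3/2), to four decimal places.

-715.0312

J = [[3·v + 5, 3·u, 0], [4·v, 4·u, 5], [v - 2·cos(u), u + 4·v + 5·w, 5·v]].
At the point, J = [[-4.0000, 6.0000, 0.0000], [-12.0000, 8.0000, 5.0000], [-2.167706, -2.5000, -15.0000]].
det J = -715.0312.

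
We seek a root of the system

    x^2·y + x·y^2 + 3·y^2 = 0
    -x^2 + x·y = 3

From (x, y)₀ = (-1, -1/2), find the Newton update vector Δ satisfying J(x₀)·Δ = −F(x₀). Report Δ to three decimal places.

At (-1, -1/2): F = (0.000, -3.500).
Jacobian J = [[2·x·y + y^2, x^2 + 2·x·y + 6·y], [-2·x + y, x]].
At the point, J = [[1.250, -1.000], [1.500, -1.000]] (det J = 0.250).
Solving J·Δ = −F gives Δ = (14.000, 17.500).

(14.000, 17.500)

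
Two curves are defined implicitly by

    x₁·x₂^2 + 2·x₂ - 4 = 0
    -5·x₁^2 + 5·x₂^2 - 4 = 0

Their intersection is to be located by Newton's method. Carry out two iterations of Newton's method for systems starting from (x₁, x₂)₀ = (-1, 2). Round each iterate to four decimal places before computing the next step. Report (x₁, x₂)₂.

At (-1, 2): F = (-4.0000, 11.0000).
Jacobian J = [[x₂^2, 2·x₁·x₂ + 2], [-10·x₁, 10·x₂]].
At the point, J = [[4.0000, -2.0000], [10.0000, 20.0000]] (det J = 100.0000).
Solving J·Δ = −F gives Δ = (0.5800, -0.8400).
Then the next iterate is (x₁, x₂)₁ = (-0.4200, 1.1600).
Round to (-0.4200, 1.1600) and repeat: F = (-2.245152, 1.8460), J = [[1.3456, 1.0256], [4.2000, 11.6000]].
Δ = (2.4720, -1.0542), so (x₁, x₂)₂ = (2.0520, 0.1058).

(2.0520, 0.1058)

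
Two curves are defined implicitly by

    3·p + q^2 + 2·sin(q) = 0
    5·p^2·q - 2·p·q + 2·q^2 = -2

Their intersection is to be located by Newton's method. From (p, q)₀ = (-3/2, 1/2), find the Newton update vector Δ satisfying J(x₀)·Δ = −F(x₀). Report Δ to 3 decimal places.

At (-3/2, 1/2): F = (-3.29115, 9.625).
Jacobian J = [[3, 2·q + 2·cos(q)], [10·p·q - 2·q, 5·p^2 - 2·p + 4·q]].
At the point, J = [[3.000, 2.75517], [-8.500, 16.250]] (det J = 72.16890).
Solving J·Δ = −F gives Δ = (1.109, -0.012).

(1.109, -0.012)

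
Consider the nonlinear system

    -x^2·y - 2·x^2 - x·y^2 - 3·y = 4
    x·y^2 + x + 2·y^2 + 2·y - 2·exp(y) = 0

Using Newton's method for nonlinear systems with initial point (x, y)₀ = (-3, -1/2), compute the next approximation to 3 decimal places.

At (-3, -1/2): F = (-15.250, -5.46306).
Jacobian J = [[-2·x·y - 4·x - y^2, -x^2 - 2·x·y - 3], [y^2 + 1, 2·x·y + 4·y - 2·exp(y) + 2]].
At the point, J = [[8.750, -15.000], [1.250, 1.78694]] (det J = 34.38571).
Solving J·Δ = −F gives Δ = (3.176, 0.836).
Then the next iterate is (x, y)₁ = (0.176, 0.336).

(0.176, 0.336)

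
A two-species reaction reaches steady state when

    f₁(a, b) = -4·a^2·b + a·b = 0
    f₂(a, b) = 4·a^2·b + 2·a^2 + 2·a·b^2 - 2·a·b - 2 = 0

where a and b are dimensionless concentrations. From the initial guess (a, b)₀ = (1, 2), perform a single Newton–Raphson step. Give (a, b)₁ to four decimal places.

(0.6471, 1.6471)

At (1, 2): F = (-6.0000, 12.0000).
Jacobian J = [[-8·a·b + b, -4·a^2 + a], [8·a·b + 4·a + 2·b^2 - 2·b, 4·a^2 + 4·a·b - 2·a]].
At the point, J = [[-14.0000, -3.0000], [24.0000, 10.0000]] (det J = -68.0000).
Solving J·Δ = −F gives Δ = (-0.3529, -0.3529).
Then the next iterate is (a, b)₁ = (0.6471, 1.6471).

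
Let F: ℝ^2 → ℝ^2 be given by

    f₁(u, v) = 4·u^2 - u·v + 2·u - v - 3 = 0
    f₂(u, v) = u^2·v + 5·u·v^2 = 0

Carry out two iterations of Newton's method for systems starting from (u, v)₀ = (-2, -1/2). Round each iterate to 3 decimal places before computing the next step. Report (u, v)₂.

(-1.170, -0.159)

At (-2, -1/2): F = (8.500, -4.500).
Jacobian J = [[8·u - v + 2, -u - 1], [2·u·v + 5·v^2, u^2 + 10·u·v]].
At the point, J = [[-13.500, 1.000], [3.250, 14.000]] (det J = -192.250).
Solving J·Δ = −F gives Δ = (0.642, 0.172).
Then the next iterate is (u, v)₁ = (-1.358, -0.328).
Round to (-1.358, -0.328) and repeat: F = (1.54323, -1.33538), J = [[-8.536, 0.358], [1.42877, 6.29840]].
Δ = (0.188, 0.169), so (u, v)₂ = (-1.170, -0.159).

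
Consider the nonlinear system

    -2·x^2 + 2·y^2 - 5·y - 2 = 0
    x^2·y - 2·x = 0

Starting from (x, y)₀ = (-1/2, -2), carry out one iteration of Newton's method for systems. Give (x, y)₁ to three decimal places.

At (-1/2, -2): F = (15.500, 0.500).
Jacobian J = [[-4·x, 4·y - 5], [2·x·y - 2, x^2]].
At the point, J = [[2.000, -13.000], [0.000, 0.250]] (det J = 0.500).
Solving J·Δ = −F gives Δ = (-20.750, -2.000).
Then the next iterate is (x, y)₁ = (-21.250, -4.000).

(-21.250, -4.000)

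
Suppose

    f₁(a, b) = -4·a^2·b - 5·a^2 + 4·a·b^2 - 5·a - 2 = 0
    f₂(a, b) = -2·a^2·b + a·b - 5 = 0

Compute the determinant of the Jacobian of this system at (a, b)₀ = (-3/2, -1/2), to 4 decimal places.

-40.5000

J = [[-8·a·b - 10·a + 4·b^2 - 5, -4·a^2 + 8·a·b], [-4·a·b + b, -2·a^2 + a]].
At the point, J = [[5.0000, -3.0000], [-3.5000, -6.0000]].
det J = -40.5000.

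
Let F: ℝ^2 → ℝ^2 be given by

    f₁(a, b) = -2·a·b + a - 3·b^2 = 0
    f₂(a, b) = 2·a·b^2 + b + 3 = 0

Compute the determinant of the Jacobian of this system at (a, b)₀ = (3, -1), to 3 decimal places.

-33.000

J = [[-2·b + 1, -2·a - 6·b], [2·b^2, 4·a·b + 1]].
At the point, J = [[3.000, 0.000], [2.000, -11.000]].
det J = -33.000.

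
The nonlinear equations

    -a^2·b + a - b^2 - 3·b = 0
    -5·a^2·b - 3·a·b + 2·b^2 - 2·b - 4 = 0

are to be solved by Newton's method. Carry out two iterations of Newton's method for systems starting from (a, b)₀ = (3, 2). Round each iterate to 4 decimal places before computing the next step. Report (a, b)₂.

(1.1269, 0.6834)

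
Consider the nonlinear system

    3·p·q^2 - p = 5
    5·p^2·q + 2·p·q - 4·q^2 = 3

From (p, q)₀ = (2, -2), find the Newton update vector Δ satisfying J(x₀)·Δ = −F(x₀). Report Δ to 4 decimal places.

At (2, -2): F = (17.0000, -67.0000).
Jacobian J = [[3·q^2 - 1, 6·p·q], [10·p·q + 2·q, 5·p^2 + 2·p - 8·q]].
At the point, J = [[11.0000, -24.0000], [-44.0000, 40.0000]] (det J = -616.0000).
Solving J·Δ = −F gives Δ = (-1.5065, 0.0179).

(-1.5065, 0.0179)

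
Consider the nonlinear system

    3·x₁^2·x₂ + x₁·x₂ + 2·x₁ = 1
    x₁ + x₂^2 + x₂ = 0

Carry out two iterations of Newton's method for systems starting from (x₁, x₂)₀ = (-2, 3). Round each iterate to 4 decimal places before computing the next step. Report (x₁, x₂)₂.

(-1.5008, 0.9446)

At (-2, 3): F = (25.0000, 10.0000).
Jacobian J = [[6·x₁·x₂ + x₂ + 2, 3·x₁^2 + x₁], [1, 2·x₂ + 1]].
At the point, J = [[-31.0000, 10.0000], [1.0000, 7.0000]] (det J = -227.0000).
Solving J·Δ = −F gives Δ = (0.3304, -1.4758).
Then the next iterate is (x₁, x₂)₁ = (-1.6696, 1.5242).
Round to (-1.6696, 1.5242) and repeat: F = (5.862412, 2.177786), J = [[-11.744626, 6.693092], [1.0000, 4.0484]].
Δ = (0.1688, -0.5796), so (x₁, x₂)₂ = (-1.5008, 0.9446).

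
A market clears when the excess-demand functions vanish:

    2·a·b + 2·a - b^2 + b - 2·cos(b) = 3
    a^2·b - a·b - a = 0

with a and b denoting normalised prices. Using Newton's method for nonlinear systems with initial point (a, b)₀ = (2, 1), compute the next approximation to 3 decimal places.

At (2, 1): F = (3.91940, 0.000).
Jacobian J = [[2·b + 2, 2·a - 2·b + 2·sin(b) + 1], [2·a·b - b - 1, a^2 - a]].
At the point, J = [[4.000, 4.68294], [2.000, 2.000]] (det J = -1.36588).
Solving J·Δ = −F gives Δ = (5.739, -5.739).
Then the next iterate is (a, b)₁ = (7.739, -4.739).

(7.739, -4.739)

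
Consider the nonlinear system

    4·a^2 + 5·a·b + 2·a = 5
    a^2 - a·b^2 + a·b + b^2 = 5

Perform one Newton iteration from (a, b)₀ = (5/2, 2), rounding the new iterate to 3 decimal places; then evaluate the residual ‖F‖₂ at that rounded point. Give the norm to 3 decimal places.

At (5/2, 2): F = (50.000, 0.250).
Jacobian J = [[8·a + 5·b + 2, 5·a], [2·a - b^2 + b, -2·a·b + a + 2·b]].
At the point, J = [[32.000, 12.500], [3.000, -3.500]] (det J = -149.500).
Solving J·Δ = −F gives Δ = (-1.191, -0.950).
Then the next iterate is (a, b)₁ = (1.309, 1.050).
Re-evaluating at (1.309, 1.050): F = (11.34417, -2.25274), so ‖F‖₂ = 11.566.

11.566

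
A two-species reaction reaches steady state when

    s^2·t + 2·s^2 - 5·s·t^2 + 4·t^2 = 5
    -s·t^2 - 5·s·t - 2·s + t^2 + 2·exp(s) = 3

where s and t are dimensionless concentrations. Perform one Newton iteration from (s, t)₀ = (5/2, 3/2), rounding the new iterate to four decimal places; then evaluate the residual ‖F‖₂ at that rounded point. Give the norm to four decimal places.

At (5/2, 3/2): F = (-2.2500, -5.760012).
Jacobian J = [[2·s·t + 4·s - 5·t^2, s^2 - 10·s·t + 8·t], [-t^2 - 5·t + 2·exp(s) - 2, -2·s·t - 5·s + 2·t]].
At the point, J = [[6.2500, -19.2500], [12.614988, -17.0000]] (det J = 136.588517).
Solving J·Δ = −F gives Δ = (0.5317, 0.0558).
Then the next iterate is (s, t)₁ = (3.0317, 1.5558).
Re-evaluating at (3.0317, 1.5558): F = (0.672785, 3.900144), so ‖F‖₂ = 3.9577.

3.9577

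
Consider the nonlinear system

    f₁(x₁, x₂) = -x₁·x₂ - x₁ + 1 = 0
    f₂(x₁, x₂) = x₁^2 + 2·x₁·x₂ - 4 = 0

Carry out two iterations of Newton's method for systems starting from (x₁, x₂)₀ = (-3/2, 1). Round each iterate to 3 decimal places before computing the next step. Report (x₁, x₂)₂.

At (-3/2, 1): F = (4.000, -4.750).
Jacobian J = [[-x₂ - 1, -x₁], [2·x₁ + 2·x₂, 2·x₁]].
At the point, J = [[-2.000, 1.500], [-1.000, -3.000]] (det J = 7.500).
Solving J·Δ = −F gives Δ = (0.650, -1.800).
Then the next iterate is (x₁, x₂)₁ = (-0.850, -0.800).
Round to (-0.850, -0.800) and repeat: F = (1.170, -1.91750), J = [[-0.200, 0.850], [-3.300, -1.700]].
Δ = (0.114, -1.350), so (x₁, x₂)₂ = (-0.736, -2.150).

(-0.736, -2.150)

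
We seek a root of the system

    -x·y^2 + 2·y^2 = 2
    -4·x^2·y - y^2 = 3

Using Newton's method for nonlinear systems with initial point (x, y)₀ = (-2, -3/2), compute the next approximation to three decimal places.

At (-2, -3/2): F = (7.000, 18.750).
Jacobian J = [[-y^2, -2·x·y + 4·y], [-8·x·y, -4·x^2 - 2·y]].
At the point, J = [[-2.250, -12.000], [-24.000, -13.000]] (det J = -258.750).
Solving J·Δ = −F gives Δ = (0.518, 0.486).
Then the next iterate is (x, y)₁ = (-1.482, -1.014).

(-1.482, -1.014)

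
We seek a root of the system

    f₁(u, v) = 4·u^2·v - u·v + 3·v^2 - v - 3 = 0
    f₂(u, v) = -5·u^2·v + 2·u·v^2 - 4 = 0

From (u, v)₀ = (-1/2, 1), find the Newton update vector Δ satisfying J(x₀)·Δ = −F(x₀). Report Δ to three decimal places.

(1.333, 0.949)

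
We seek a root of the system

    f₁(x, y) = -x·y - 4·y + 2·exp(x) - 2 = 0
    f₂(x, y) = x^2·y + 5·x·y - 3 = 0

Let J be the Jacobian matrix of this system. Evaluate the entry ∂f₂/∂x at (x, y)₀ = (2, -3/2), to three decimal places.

∂f₂/∂x = 2·x·y + 5·y.
At (2, -3/2) this is -13.500.

-13.500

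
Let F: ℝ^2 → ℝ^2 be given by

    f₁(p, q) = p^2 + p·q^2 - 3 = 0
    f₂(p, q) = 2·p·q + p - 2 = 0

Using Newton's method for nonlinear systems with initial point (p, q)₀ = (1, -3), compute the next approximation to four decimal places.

At (1, -3): F = (7.0000, -7.0000).
Jacobian J = [[2·p + q^2, 2·p·q], [2·q + 1, 2·p]].
At the point, J = [[11.0000, -6.0000], [-5.0000, 2.0000]] (det J = -8.0000).
Solving J·Δ = −F gives Δ = (-3.5000, -5.2500).
Then the next iterate is (p, q)₁ = (-2.5000, -8.2500).

(-2.5000, -8.2500)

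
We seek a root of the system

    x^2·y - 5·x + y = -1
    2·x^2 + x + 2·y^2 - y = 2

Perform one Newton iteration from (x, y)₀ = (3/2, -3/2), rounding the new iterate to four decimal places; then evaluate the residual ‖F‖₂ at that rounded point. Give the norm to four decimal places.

3.5619

At (3/2, -3/2): F = (-11.3750, 10.0000).
Jacobian J = [[2·x·y - 5, x^2 + 1], [4·x + 1, 4·y - 1]].
At the point, J = [[-9.5000, 3.2500], [7.0000, -7.0000]] (det J = 43.7500).
Solving J·Δ = −F gives Δ = (-1.0771, 0.3514).
Then the next iterate is (x, y)₁ = (0.4229, -1.1486).
Re-evaluating at (0.4229, -1.1486): F = (-2.468521, 2.567753), so ‖F‖₂ = 3.5619.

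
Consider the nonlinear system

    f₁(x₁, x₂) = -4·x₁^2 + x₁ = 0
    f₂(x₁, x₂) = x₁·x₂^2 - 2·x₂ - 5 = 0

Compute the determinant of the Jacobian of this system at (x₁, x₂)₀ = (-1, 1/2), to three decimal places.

-27.000

J = [[-8·x₁ + 1, 0], [x₂^2, 2·x₁·x₂ - 2]].
At the point, J = [[9.000, 0.000], [0.250, -3.000]].
det J = -27.000.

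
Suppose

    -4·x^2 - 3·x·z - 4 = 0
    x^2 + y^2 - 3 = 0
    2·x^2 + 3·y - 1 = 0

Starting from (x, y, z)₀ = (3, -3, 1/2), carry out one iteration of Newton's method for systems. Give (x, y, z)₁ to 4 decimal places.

At (3, -3, 1/2): F = (-44.5000, 15.0000, 8.0000).
Jacobian J = [[-8·x - 3·z, 0, -3·x], [2·x, 2·y, 0], [4·x, 3, 0]].
At the point, J = [[-25.5000, 0.0000, -9.0000], [6.0000, -6.0000, 0.0000], [12.0000, 3.0000, 0.0000]] (det J = -810.0000).
Solving J·Δ = −F gives Δ = (-1.0333, 1.4667, -2.0167).
Then the next iterate is (x, y, z)₁ = (1.9667, -1.5333, -1.5167).

(1.9667, -1.5333, -1.5167)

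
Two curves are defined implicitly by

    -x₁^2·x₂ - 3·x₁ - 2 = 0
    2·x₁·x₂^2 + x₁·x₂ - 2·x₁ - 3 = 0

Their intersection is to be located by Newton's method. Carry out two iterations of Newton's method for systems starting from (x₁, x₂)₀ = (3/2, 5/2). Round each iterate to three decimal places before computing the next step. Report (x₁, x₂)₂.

(-0.410, 4.408)

At (3/2, 5/2): F = (-12.125, 16.500).
Jacobian J = [[-2·x₁·x₂ - 3, -x₁^2], [2·x₂^2 + x₂ - 2, 4·x₁·x₂ + x₁]].
At the point, J = [[-10.500, -2.250], [13.000, 16.500]] (det J = -144.000).
Solving J·Δ = −F gives Δ = (-1.132, -0.109).
Then the next iterate is (x₁, x₂)₁ = (0.368, 2.391).
Round to (0.368, 2.391) and repeat: F = (-3.42780, 1.35151), J = [[-4.75978, -0.13542], [11.82476, 3.88755]].
Δ = (-0.778, 2.017), so (x₁, x₂)₂ = (-0.410, 4.408).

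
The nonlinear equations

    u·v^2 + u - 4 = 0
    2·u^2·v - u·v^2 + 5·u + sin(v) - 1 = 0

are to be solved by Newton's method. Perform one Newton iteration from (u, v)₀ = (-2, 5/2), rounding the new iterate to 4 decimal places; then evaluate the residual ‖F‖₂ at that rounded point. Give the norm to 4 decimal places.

At (-2, 5/2): F = (-18.5000, 22.098472).
Jacobian J = [[v^2 + 1, 2·u·v], [4·u·v - v^2 + 5, 2·u^2 - 2·u·v + cos(v)]].
At the point, J = [[7.2500, -10.0000], [-21.2500, 17.198856]] (det J = -87.808291).
Solving J·Δ = −F gives Δ = (-1.1069, -2.6525).
Then the next iterate is (u, v)₁ = (-3.1069, -0.1525).
Re-evaluating at (-3.1069, -0.1525): F = (-7.179155, -19.558267), so ‖F‖₂ = 20.8343.

20.8343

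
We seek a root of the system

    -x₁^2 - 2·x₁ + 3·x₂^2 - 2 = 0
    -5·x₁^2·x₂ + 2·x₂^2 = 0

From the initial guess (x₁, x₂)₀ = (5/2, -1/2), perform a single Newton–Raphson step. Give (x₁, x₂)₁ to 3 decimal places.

At (5/2, -1/2): F = (-12.500, 16.125).
Jacobian J = [[-2·x₁ - 2, 6·x₂], [-10·x₁·x₂, -5·x₁^2 + 4·x₂]].
At the point, J = [[-7.000, -3.000], [12.500, -33.250]] (det J = 270.250).
Solving J·Δ = −F gives Δ = (-1.717, -0.160).
Then the next iterate is (x₁, x₂)₁ = (0.783, -0.660).

(0.783, -0.660)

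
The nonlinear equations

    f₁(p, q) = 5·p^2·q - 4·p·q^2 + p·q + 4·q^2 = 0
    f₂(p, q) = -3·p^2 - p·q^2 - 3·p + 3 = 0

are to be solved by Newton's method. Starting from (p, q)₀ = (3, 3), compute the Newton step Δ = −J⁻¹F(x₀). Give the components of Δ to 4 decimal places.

At (3, 3): F = (72.0000, -60.0000).
Jacobian J = [[10·p·q - 4·q^2 + q, 5·p^2 - 8·p·q + p + 8·q], [-6·p - q^2 - 3, -2·p·q]].
At the point, J = [[57.0000, 0.0000], [-30.0000, -18.0000]] (det J = -1026.0000).
Solving J·Δ = −F gives Δ = (-1.2632, -1.2281).

(-1.2632, -1.2281)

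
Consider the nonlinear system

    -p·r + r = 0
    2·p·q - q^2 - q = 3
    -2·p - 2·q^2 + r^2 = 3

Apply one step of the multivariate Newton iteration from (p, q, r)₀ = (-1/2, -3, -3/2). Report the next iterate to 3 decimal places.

At (-1/2, -3, -3/2): F = (-2.250, -6.000, -17.750).
Jacobian J = [[-r, 0, -p + 1], [2·q, 2·p - 2·q - 1, 0], [-2, -4·q, 2·r]].
At the point, J = [[1.500, 0.000, 1.500], [-6.000, 4.000, 0.000], [-2.000, 12.000, -3.000]] (det J = -114.000).
Solving J·Δ = −F gives Δ = (0.224, 1.836, 1.276).
Then the next iterate is (p, q, r)₁ = (-0.276, -1.164, -0.224).

(-0.276, -1.164, -0.224)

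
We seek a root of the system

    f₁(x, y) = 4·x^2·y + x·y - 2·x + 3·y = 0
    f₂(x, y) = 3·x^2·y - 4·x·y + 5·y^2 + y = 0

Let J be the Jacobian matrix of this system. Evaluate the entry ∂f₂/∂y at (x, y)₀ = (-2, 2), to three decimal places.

41.000

∂f₂/∂y = 3·x^2 - 4·x + 10·y + 1.
At (-2, 2) this is 41.000.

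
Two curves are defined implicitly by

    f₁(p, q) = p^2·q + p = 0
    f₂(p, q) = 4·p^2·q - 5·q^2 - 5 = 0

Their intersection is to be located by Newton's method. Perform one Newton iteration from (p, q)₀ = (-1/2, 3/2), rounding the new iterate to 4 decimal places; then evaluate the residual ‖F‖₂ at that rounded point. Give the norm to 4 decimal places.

3.8577

At (-1/2, 3/2): F = (-0.1250, -14.7500).
Jacobian J = [[2·p·q + 1, p^2], [8·p·q, 4·p^2 - 10·q]].
At the point, J = [[-0.5000, 0.2500], [-6.0000, -14.0000]] (det J = 8.5000).
Solving J·Δ = −F gives Δ = (-0.6397, -0.7794).
Then the next iterate is (p, q)₁ = (-1.1397, 0.7206).
Re-evaluating at (-1.1397, 0.7206): F = (-0.203701, -3.852326), so ‖F‖₂ = 3.8577.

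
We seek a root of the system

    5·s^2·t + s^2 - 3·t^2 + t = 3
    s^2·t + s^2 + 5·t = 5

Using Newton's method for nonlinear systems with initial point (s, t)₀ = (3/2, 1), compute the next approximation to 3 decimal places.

(1.140, 0.677)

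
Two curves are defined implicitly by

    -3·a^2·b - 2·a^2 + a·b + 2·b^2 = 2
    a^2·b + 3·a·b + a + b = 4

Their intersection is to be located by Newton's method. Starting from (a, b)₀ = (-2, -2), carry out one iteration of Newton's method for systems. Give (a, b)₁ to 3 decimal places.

At (-2, -2): F = (26.000, -4.000).
Jacobian J = [[-6·a·b - 4·a + b, -3·a^2 + a + 4·b], [2·a·b + 3·b + 1, a^2 + 3·a + 1]].
At the point, J = [[-18.000, -22.000], [3.000, -1.000]] (det J = 84.000).
Solving J·Δ = −F gives Δ = (1.357, 0.071).
Then the next iterate is (a, b)₁ = (-0.643, -1.929).

(-0.643, -1.929)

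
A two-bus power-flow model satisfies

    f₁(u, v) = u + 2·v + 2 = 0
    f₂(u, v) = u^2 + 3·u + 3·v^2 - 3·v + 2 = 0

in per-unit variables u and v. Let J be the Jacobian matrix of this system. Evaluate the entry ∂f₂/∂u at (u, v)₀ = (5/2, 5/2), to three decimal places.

8.000

∂f₂/∂u = 2·u + 3.
At (5/2, 5/2) this is 8.000.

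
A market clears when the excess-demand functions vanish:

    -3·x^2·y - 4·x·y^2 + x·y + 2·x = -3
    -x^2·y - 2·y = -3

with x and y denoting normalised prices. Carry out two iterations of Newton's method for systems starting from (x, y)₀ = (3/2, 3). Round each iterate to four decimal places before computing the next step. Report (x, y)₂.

(0.6417, 1.1318)

At (3/2, 3): F = (-63.7500, -9.7500).
Jacobian J = [[-6·x·y - 4·y^2 + y + 2, -3·x^2 - 8·x·y + x], [-2·x·y, -x^2 - 2]].
At the point, J = [[-58.0000, -41.2500], [-9.0000, -4.2500]] (det J = -124.7500).
Solving J·Δ = −F gives Δ = (-1.0521, -0.0661).
Then the next iterate is (x, y)₁ = (0.4479, 2.9339).
Round to (0.4479, 2.9339) and repeat: F = (-11.977533, -3.456383), J = [[-37.381740, -10.666694], [-2.628188, -2.200614]].
Δ = (0.1938, -1.8021), so (x, y)₂ = (0.6417, 1.1318).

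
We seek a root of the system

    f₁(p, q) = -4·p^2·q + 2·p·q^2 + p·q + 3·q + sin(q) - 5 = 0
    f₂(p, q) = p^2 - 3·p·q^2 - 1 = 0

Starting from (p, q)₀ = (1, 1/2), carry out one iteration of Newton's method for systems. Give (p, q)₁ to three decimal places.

(-1.632, -0.847)

At (1, 1/2): F = (-4.02057, -0.750).
Jacobian J = [[-8·p·q + 2·q^2 + q, -4·p^2 + 4·p·q + p + cos(q) + 3], [2·p - 3·q^2, -6·p·q]].
At the point, J = [[-3.000, 2.87758], [1.250, -3.000]] (det J = 5.40302).
Solving J·Δ = −F gives Δ = (-2.632, -1.347).
Then the next iterate is (p, q)₁ = (-1.632, -0.847).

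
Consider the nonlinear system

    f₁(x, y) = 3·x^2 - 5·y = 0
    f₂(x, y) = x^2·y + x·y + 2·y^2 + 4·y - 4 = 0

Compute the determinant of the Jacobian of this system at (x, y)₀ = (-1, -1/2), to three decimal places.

J = [[6·x, -5], [2·x·y + y, x^2 + x + 4·y + 4]].
At the point, J = [[-6.000, -5.000], [0.500, 2.000]].
det J = -9.500.

-9.500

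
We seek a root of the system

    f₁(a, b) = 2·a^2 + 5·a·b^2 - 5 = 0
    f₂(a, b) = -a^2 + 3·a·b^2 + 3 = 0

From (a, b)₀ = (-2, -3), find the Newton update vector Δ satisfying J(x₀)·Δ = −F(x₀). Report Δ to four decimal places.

At (-2, -3): F = (-87.0000, -55.0000).
Jacobian J = [[4·a + 5·b^2, 10·a·b], [-2·a + 3·b^2, 6·a·b]].
At the point, J = [[37.0000, 60.0000], [31.0000, 36.0000]] (det J = -528.0000).
Solving J·Δ = −F gives Δ = (0.3182, 1.2538).

(0.3182, 1.2538)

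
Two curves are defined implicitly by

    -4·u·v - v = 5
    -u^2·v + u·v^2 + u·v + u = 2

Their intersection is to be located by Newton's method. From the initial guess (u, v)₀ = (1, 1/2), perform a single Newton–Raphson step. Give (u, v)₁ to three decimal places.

At (1, 1/2): F = (-7.500, -0.750).
Jacobian J = [[-4·v, -4·u - 1], [-2·u·v + v^2 + v + 1, -u^2 + 2·u·v + u]].
At the point, J = [[-2.000, -5.000], [0.750, 1.000]] (det J = 1.750).
Solving J·Δ = −F gives Δ = (6.429, -4.071).
Then the next iterate is (u, v)₁ = (7.429, -3.571).

(7.429, -3.571)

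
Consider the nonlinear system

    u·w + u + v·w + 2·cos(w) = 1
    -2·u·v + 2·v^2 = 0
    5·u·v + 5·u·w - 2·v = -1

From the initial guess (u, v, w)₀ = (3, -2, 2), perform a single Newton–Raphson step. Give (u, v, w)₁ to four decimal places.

At (3, -2, 2): F = (3.167706, 20.0000, 5.0000).
Jacobian J = [[w + 1, w, u + v - 2·sin(w)], [-2·v, -2·u + 4·v, 0], [5·v + 5·w, 5·u - 2, 5·u]].
At the point, J = [[3.0000, 2.0000, -0.818595], [4.0000, -14.0000, 0.0000], [0.0000, 13.0000, 15.0000]] (det J = -792.566932).
Solving J·Δ = −F gives Δ = (-1.9372, 0.8751, -1.0917).
Then the next iterate is (u, v, w)₁ = (1.0628, -1.1249, 0.9083).

(1.0628, -1.1249, 0.9083)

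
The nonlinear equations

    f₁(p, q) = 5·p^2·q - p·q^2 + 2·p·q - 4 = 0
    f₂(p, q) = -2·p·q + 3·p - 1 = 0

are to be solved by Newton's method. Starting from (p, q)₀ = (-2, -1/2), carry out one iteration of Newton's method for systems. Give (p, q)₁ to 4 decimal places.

At (-2, -1/2): F = (-11.5000, -9.0000).
Jacobian J = [[10·p·q - q^2 + 2·q, 5·p^2 - 2·p·q + 2·p], [-2·q + 3, -2·p]].
At the point, J = [[8.7500, 14.0000], [4.0000, 4.0000]] (det J = -21.0000).
Solving J·Δ = −F gives Δ = (3.8095, -1.5595).
Then the next iterate is (p, q)₁ = (1.8095, -2.0595).

(1.8095, -2.0595)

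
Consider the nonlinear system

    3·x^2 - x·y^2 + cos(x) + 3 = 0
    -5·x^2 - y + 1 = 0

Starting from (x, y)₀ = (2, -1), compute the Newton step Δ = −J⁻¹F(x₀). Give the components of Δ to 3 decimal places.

(-0.850, -1.002)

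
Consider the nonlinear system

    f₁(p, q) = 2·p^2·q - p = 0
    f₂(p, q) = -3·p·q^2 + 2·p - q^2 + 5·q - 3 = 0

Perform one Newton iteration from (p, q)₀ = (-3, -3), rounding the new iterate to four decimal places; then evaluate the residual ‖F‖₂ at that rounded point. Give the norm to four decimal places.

At (-3, -3): F = (-51.0000, 48.0000).
Jacobian J = [[4·p·q - 1, 2·p^2], [-3·q^2 + 2, -6·p·q - 2·q + 5]].
At the point, J = [[35.0000, 18.0000], [-25.0000, -43.0000]] (det J = -1055.0000).
Solving J·Δ = −F gives Δ = (1.2597, 0.3839).
Then the next iterate is (p, q)₁ = (-1.7403, -2.6161).
Re-evaluating at (-1.7403, -2.6161): F = (-14.106172, 9.326652), so ‖F‖₂ = 16.9107.

16.9107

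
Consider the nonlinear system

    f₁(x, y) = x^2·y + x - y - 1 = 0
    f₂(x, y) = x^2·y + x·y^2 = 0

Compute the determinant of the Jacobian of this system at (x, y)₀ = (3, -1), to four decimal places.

25.0000

J = [[2·x·y + 1, x^2 - 1], [2·x·y + y^2, x^2 + 2·x·y]].
At the point, J = [[-5.0000, 8.0000], [-5.0000, 3.0000]].
det J = 25.0000.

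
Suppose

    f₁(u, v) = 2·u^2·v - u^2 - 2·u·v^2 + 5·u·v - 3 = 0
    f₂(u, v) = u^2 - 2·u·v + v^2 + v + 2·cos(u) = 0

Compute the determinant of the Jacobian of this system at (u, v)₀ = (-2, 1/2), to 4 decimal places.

18.3628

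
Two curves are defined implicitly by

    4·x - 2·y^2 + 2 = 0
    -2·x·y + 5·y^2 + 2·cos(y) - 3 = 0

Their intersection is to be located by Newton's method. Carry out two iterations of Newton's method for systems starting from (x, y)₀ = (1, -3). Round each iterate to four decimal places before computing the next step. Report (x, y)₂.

At (1, -3): F = (-12.0000, 46.020015).
Jacobian J = [[4, -4·y], [-2·y, -2·x + 10·y - 2·sin(y)]].
At the point, J = [[4.0000, 12.0000], [6.0000, -31.717760]] (det J = -198.871040).
Solving J·Δ = −F gives Δ = (-0.8630, 1.2877).
Then the next iterate is (x, y)₁ = (0.1370, -1.7123).
Round to (0.1370, -1.7123) and repeat: F = (-3.315943, 11.846963), J = [[4.0000, 6.8492], [3.4246, -15.416990]].
Δ = (-0.3527, 0.6901), so (x, y)₂ = (-0.2157, -1.0222).

(-0.2157, -1.0222)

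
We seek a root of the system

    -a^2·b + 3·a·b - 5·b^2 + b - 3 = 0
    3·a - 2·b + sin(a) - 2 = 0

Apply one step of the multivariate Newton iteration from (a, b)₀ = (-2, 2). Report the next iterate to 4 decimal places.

At (-2, 2): F = (-41.0000, -12.909297).
Jacobian J = [[-2·a·b + 3·b, -a^2 + 3·a - 10·b + 1], [cos(a) + 3, -2]].
At the point, J = [[14.0000, -29.0000], [2.583853, -2.0000]] (det J = 46.931742).
Solving J·Δ = −F gives Δ = (6.2297, 1.5936).
Then the next iterate is (a, b)₁ = (4.2297, 3.5936).

(4.2297, 3.5936)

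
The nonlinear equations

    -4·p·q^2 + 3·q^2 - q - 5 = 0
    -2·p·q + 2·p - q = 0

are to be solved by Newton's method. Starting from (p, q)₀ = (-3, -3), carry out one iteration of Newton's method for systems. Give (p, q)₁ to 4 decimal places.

(-0.7263, -2.4380)

At (-3, -3): F = (133.0000, -21.0000).
Jacobian J = [[-4·q^2, -8·p·q + 6·q - 1], [-2·q + 2, -2·p - 1]].
At the point, J = [[-36.0000, -91.0000], [8.0000, 5.0000]] (det J = 548.0000).
Solving J·Δ = −F gives Δ = (2.2737, 0.5620).
Then the next iterate is (p, q)₁ = (-0.7263, -2.4380).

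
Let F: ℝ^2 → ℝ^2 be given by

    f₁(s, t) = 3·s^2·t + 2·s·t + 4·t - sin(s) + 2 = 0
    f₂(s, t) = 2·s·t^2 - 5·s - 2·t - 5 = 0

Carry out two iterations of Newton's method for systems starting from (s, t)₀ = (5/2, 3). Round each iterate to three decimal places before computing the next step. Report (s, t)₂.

(-1.995, 7.337)

At (5/2, 3): F = (84.65153, 21.500).
Jacobian J = [[6·s·t + 2·t - cos(s), 3·s^2 + 2·s + 4], [2·t^2 - 5, 4·s·t - 2]].
At the point, J = [[51.80114, 27.750], [13.000, 28.000]] (det J = 1089.68202).
Solving J·Δ = −F gives Δ = (-1.628, -0.012).
Then the next iterate is (s, t)₁ = (0.872, 2.988).
Round to (0.872, 2.988) and repeat: F = (25.21354, 0.23468), J = [[20.96592, 8.02515], [12.85629, 8.42214]].
Δ = (-2.867, 4.349), so (s, t)₂ = (-1.995, 7.337).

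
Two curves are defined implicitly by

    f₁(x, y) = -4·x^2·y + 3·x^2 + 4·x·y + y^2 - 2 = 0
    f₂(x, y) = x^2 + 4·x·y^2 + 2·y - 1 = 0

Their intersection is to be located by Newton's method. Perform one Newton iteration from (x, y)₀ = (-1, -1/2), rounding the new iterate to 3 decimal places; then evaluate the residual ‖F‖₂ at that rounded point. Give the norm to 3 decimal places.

At (-1, -1/2): F = (5.250, -2.000).
Jacobian J = [[-8·x·y + 6·x + 4·y, -4·x^2 + 4·x + 2·y], [2·x + 4·y^2, 8·x·y + 2]].
At the point, J = [[-12.000, -9.000], [-1.000, 6.000]] (det J = -81.000).
Solving J·Δ = −F gives Δ = (0.167, 0.361).
Then the next iterate is (x, y)₁ = (-0.833, -0.139).
Re-evaluating at (-0.833, -0.139): F = (0.94994, -0.64849), so ‖F‖₂ = 1.150.

1.150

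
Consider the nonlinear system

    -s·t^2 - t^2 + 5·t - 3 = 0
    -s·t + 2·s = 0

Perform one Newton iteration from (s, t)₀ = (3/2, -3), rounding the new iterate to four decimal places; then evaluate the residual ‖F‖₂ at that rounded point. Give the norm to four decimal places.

13.3356

At (3/2, -3): F = (-40.5000, 7.5000).
Jacobian J = [[-t^2, -2·s·t - 2·t + 5], [-t + 2, -s]].
At the point, J = [[-9.0000, 20.0000], [5.0000, -1.5000]] (det J = -86.5000).
Solving J·Δ = −F gives Δ = (-1.0318, 1.5607).
Then the next iterate is (s, t)₁ = (0.4682, -1.4393).
Re-evaluating at (0.4682, -1.4393): F = (-13.238000, 1.610280), so ‖F‖₂ = 13.3356.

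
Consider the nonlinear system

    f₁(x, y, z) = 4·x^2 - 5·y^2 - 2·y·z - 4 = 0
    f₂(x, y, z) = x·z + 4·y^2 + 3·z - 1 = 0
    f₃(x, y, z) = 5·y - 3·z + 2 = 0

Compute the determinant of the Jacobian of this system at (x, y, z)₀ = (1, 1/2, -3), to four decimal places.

J = [[8·x, -10·y - 2·z, -2·y], [z, 8·y, x + 3], [0, 5, -3]].
At the point, J = [[8.0000, 1.0000, -1.0000], [-3.0000, 4.0000, 4.0000], [0.0000, 5.0000, -3.0000]].
det J = -250.0000.

-250.0000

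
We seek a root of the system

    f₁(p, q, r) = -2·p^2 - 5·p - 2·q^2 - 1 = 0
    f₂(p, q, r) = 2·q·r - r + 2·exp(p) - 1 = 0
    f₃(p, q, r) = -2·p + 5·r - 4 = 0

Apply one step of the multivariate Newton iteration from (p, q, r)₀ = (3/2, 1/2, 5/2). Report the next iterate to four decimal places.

At (3/2, 1/2, 5/2): F = (-13.5000, 7.963378, 5.5000).
Jacobian J = [[-4·p - 5, -4·q, 0], [2·exp(p), 2·r, 2·q - 1], [-2, 0, 5]].
At the point, J = [[-11.0000, -2.0000, 0.0000], [8.963378, 5.0000, 0.0000], [-2.0000, 0.0000, 5.0000]] (det J = -185.366219).
Solving J·Δ = −F gives Δ = (-1.3911, 0.9011, -1.6564).
Then the next iterate is (p, q, r)₁ = (0.1089, 1.4011, 0.8436).

(0.1089, 1.4011, 0.8436)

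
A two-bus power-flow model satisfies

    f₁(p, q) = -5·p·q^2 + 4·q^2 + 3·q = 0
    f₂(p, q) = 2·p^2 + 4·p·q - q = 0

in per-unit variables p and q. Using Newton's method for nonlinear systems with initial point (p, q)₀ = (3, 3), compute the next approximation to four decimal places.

(0.8142, 3.1327)

At (3, 3): F = (-90.0000, 51.0000).
Jacobian J = [[-5·q^2, -10·p·q + 8·q + 3], [4·p + 4·q, 4·p - 1]].
At the point, J = [[-45.0000, -63.0000], [24.0000, 11.0000]] (det J = 1017.0000).
Solving J·Δ = −F gives Δ = (-2.1858, 0.1327).
Then the next iterate is (p, q)₁ = (0.8142, 3.1327).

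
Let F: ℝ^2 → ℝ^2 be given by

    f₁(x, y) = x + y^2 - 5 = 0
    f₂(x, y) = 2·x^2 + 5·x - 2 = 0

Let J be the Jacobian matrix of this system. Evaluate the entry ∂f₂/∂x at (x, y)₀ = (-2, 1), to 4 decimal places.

∂f₂/∂x = 4·x + 5.
At (-2, 1) this is -3.0000.

-3.0000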